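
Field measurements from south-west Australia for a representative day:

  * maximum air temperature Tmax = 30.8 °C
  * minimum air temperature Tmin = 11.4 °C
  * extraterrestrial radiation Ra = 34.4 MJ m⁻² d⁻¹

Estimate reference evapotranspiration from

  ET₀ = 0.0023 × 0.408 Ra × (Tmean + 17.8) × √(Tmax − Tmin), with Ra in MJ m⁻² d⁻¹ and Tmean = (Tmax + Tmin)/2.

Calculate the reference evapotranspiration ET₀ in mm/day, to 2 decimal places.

Tmean = (30.8 + 11.4)/2 = 21.10 °C
0.408 Ra = 0.408 × 34.4 = 14.0352 mm/d equivalent
ET₀ = 0.0023 × 14.0352 × (21.10 + 17.8) × √19.4 = 0.0023 × 14.0352 × 38.90 × 4.4045 = 5.5309 mm/d

5.53 mm/day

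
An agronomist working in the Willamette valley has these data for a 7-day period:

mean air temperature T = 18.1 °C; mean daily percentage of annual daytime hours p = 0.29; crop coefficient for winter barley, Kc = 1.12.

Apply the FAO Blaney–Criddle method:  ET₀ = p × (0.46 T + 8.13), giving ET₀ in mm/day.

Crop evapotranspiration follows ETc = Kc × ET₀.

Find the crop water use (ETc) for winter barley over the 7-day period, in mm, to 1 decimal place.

ET₀ = 0.29 × (0.46 × 18.1 + 8.13) = 0.29 × 16.456 = 4.7722 mm/d
ETc = Kc × ET₀ = 1.12 × 4.7722 = 5.3449 mm/d
Over 7 days: 5.3449 × 7 = 37.414 mm

37.4 mm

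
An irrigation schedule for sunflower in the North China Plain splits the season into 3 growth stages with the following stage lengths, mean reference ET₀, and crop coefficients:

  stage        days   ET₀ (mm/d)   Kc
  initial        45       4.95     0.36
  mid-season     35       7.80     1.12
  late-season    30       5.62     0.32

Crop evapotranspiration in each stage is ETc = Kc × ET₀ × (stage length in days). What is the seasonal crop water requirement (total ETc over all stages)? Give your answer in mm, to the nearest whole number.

initial: 0.36 × 4.95 × 45 = 80.19 mm
mid-season: 1.12 × 7.80 × 35 = 305.76 mm
late-season: 0.32 × 5.62 × 30 = 53.95 mm
Seasonal total = 439.90 mm

440 mm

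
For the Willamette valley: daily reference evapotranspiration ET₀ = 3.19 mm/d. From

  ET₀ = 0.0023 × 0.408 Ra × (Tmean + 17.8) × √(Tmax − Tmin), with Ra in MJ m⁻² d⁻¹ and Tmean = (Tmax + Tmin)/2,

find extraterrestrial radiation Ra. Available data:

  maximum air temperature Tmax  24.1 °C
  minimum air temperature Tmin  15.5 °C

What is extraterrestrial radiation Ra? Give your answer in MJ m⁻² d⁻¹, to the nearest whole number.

31 MJ m⁻² d⁻¹

Tmean = (24.1+15.5)/2 = 19.80 °C; ΔT = 8.6
Ra = ET₀ / [0.0023 × 0.408 × (Tmean+17.8) × √ΔT]
   = 3.19 / (0.0023 × 0.408 × 37.60 × 2.9326) = 30.829 MJ m⁻² d⁻¹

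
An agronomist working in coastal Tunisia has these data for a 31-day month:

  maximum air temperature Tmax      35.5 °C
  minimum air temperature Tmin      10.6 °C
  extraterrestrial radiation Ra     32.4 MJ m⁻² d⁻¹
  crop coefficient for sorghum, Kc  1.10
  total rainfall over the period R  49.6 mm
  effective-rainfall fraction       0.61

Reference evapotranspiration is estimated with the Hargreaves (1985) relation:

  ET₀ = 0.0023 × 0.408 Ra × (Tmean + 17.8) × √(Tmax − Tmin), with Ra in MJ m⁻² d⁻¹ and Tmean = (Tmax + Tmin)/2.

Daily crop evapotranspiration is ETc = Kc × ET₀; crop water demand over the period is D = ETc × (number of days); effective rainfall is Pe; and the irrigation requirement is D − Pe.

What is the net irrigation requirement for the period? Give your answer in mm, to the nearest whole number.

181 mm

Tmean = (35.5 + 10.6)/2 = 23.05 °C
0.408 Ra = 0.408 × 32.4 = 13.2192 mm/d equivalent
ET₀ = 0.0023 × 13.2192 × (23.05 + 17.8) × √24.9 = 0.0023 × 13.2192 × 40.85 × 4.9900 = 6.1976 mm/d
ETc = Kc × ET₀ = 1.10 × 6.1976 = 6.8174 mm/d
Crop demand D = ETc × 31 d = 6.8174 × 31 = 211.339 mm
Pe = 0.61 × 49.6 = 30.256 mm
D − Pe = 211.339 − 30.256 = 181.083 mm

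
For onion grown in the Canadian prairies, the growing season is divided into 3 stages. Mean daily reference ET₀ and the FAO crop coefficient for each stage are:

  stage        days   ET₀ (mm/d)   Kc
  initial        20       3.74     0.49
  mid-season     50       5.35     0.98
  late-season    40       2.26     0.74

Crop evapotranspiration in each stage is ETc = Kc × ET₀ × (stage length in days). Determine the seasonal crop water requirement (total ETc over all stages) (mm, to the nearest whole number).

initial: 0.49 × 3.74 × 20 = 36.65 mm
mid-season: 0.98 × 5.35 × 50 = 262.15 mm
late-season: 0.74 × 2.26 × 40 = 66.90 mm
Seasonal total = 365.70 mm

366 mm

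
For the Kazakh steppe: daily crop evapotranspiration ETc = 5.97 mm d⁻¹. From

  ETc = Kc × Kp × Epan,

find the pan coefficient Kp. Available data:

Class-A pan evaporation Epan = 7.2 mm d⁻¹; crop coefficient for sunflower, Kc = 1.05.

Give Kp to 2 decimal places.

ETc = Kc × Kp × Epan  ⇒  Kp = ETc / (Kc × Epan)
Kp = 5.97 / (1.05 × 7.2) = 5.97 / 7.560 = 0.7897

0.79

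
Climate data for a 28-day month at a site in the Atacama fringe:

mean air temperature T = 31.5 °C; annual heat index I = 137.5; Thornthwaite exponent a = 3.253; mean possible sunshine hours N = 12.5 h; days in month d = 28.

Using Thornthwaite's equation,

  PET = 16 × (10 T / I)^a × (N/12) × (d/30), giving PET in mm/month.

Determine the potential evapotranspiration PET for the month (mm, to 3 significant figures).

10T/I = 10 × 31.5 / 137.5 = 2.2909
(10T/I)^a = 2.2909^3.253 = 14.8286
Uncorrected PET = 16 × 14.8286 = 237.258 mm
Correction = (N/12)(d/30) = (12.5/12)(28/30) = 0.9722
PET = 237.258 × 0.9722 = 230.662 mm/month

231 mm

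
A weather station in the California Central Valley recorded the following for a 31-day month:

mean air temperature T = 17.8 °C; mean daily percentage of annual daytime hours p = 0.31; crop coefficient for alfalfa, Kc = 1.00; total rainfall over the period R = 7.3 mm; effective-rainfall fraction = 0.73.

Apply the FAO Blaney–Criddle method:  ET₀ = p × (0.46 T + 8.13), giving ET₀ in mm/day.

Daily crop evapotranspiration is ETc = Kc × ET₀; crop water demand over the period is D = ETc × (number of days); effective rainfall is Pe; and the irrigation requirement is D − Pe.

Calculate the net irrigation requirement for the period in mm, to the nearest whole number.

151 mm

ET₀ = 0.31 × (0.46 × 17.8 + 8.13) = 0.31 × 16.318 = 5.0586 mm/d
ETc = Kc × ET₀ = 1.00 × 5.0586 = 5.0586 mm/d
Crop demand D = ETc × 31 d = 5.0586 × 31 = 156.817 mm
Pe = 0.73 × 7.3 = 5.329 mm
D − Pe = 156.817 − 5.329 = 151.488 mm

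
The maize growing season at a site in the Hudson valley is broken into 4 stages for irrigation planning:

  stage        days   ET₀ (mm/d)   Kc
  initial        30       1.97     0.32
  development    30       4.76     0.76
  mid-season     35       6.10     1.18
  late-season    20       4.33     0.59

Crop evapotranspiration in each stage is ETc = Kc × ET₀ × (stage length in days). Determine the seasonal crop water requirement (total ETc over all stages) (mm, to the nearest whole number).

initial: 0.32 × 1.97 × 30 = 18.91 mm
development: 0.76 × 4.76 × 30 = 108.53 mm
mid-season: 1.18 × 6.10 × 35 = 251.93 mm
late-season: 0.59 × 4.33 × 20 = 51.09 mm
Seasonal total = 430.46 mm

430 mm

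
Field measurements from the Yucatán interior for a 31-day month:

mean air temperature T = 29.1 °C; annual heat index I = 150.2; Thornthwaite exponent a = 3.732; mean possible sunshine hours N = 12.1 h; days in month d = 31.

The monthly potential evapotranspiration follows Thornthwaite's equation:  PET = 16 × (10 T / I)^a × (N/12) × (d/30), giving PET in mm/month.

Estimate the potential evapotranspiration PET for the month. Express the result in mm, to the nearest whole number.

10T/I = 10 × 29.1 / 150.2 = 1.9374
(10T/I)^a = 1.9374^3.732 = 11.8006
Uncorrected PET = 16 × 11.8006 = 188.810 mm
Correction = (N/12)(d/30) = (12.1/12)(31/30) = 1.0419
PET = 188.810 × 1.0419 = 196.721 mm/month

197 mm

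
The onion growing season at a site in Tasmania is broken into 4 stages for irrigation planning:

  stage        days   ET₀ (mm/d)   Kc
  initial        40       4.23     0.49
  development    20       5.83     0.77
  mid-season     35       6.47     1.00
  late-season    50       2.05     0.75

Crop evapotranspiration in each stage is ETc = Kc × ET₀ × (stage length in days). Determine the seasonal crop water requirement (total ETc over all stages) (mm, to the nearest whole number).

476 mm

initial: 0.49 × 4.23 × 40 = 82.91 mm
development: 0.77 × 5.83 × 20 = 89.78 mm
mid-season: 1.00 × 6.47 × 35 = 226.45 mm
late-season: 0.75 × 2.05 × 50 = 76.88 mm
Seasonal total = 476.02 mm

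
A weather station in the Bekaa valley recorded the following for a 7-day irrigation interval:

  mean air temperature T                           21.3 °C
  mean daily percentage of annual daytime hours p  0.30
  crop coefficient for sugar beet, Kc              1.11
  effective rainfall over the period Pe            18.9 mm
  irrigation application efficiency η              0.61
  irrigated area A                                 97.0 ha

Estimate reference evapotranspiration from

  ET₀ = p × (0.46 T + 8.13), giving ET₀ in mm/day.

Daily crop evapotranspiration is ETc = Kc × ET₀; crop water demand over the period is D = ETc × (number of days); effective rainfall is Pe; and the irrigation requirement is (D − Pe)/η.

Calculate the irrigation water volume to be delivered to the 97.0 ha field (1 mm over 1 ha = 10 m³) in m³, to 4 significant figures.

36400 m³

ET₀ = 0.30 × (0.46 × 21.3 + 8.13) = 0.30 × 17.928 = 5.3784 mm/d
ETc = Kc × ET₀ = 1.11 × 5.3784 = 5.9700 mm/d
Crop demand D = ETc × 7 d = 5.9700 × 7 = 41.790 mm
D − Pe = 41.790 − 18.9 = 22.890 mm
Gross irrigation = 22.890 / 0.61 = 37.525 mm
Volume = 37.525 mm × 97.0 ha × 10 = 36399.3 m³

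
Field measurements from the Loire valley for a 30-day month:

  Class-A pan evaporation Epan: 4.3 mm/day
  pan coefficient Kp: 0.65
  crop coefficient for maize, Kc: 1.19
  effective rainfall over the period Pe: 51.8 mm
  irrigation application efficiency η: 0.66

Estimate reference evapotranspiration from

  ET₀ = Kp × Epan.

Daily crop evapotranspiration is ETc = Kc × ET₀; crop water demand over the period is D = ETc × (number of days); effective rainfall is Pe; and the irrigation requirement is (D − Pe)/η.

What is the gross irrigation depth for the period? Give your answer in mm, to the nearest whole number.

ET₀ = 0.65 × 4.3 = 2.7950 mm/d
ETc = Kc × ET₀ = 1.19 × 2.7950 = 3.3261 mm/d
Crop demand D = ETc × 30 d = 3.3261 × 30 = 99.783 mm
D − Pe = 99.783 − 51.8 = 47.983 mm
Gross irrigation = 47.983 / 0.66 = 72.702 mm

73 mm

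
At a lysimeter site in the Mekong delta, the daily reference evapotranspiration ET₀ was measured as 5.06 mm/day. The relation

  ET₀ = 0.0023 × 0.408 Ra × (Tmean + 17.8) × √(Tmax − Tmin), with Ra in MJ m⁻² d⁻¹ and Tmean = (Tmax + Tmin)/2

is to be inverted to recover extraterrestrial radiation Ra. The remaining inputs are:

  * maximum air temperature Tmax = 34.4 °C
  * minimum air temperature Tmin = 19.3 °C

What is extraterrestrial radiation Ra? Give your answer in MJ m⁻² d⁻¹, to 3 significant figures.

31.1 MJ m⁻² d⁻¹

Tmean = (34.4+19.3)/2 = 26.85 °C; ΔT = 15.1
Ra = ET₀ / [0.0023 × 0.408 × (Tmean+17.8) × √ΔT]
   = 5.06 / (0.0023 × 0.408 × 44.65 × 3.8859) = 31.078 MJ m⁻² d⁻¹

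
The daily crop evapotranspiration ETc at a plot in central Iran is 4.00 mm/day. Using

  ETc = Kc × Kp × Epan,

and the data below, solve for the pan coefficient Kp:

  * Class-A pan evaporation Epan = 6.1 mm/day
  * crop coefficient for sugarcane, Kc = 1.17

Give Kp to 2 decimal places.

0.56

ETc = Kc × Kp × Epan  ⇒  Kp = ETc / (Kc × Epan)
Kp = 4.00 / (1.17 × 6.1) = 4.00 / 7.137 = 0.5605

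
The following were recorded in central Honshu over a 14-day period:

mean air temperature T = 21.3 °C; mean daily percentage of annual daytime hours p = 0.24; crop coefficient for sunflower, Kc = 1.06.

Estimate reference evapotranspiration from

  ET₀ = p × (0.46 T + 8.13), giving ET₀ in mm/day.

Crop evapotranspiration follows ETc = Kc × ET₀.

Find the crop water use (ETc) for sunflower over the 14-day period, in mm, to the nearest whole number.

ET₀ = 0.24 × (0.46 × 21.3 + 8.13) = 0.24 × 17.928 = 4.3027 mm/d
ETc = Kc × ET₀ = 1.06 × 4.3027 = 4.5609 mm/d
Over 14 days: 4.5609 × 14 = 63.853 mm

64 mm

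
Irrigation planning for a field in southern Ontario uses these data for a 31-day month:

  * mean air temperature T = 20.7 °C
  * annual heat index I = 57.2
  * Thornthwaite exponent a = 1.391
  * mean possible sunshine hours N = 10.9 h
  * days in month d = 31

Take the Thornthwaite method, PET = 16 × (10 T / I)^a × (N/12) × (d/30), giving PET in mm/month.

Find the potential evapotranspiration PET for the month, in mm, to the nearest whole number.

90 mm

10T/I = 10 × 20.7 / 57.2 = 3.6189
(10T/I)^a = 3.6189^1.391 = 5.9838
Uncorrected PET = 16 × 5.9838 = 95.741 mm
Correction = (N/12)(d/30) = (10.9/12)(31/30) = 0.9386
PET = 95.741 × 0.9386 = 89.863 mm/month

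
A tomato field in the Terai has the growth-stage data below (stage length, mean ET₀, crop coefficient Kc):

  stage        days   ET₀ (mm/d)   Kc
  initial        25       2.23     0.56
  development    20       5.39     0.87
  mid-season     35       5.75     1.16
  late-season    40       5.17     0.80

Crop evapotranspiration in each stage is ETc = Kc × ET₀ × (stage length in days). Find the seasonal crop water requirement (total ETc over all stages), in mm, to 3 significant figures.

524 mm

initial: 0.56 × 2.23 × 25 = 31.22 mm
development: 0.87 × 5.39 × 20 = 93.79 mm
mid-season: 1.16 × 5.75 × 35 = 233.45 mm
late-season: 0.80 × 5.17 × 40 = 165.44 mm
Seasonal total = 523.90 mm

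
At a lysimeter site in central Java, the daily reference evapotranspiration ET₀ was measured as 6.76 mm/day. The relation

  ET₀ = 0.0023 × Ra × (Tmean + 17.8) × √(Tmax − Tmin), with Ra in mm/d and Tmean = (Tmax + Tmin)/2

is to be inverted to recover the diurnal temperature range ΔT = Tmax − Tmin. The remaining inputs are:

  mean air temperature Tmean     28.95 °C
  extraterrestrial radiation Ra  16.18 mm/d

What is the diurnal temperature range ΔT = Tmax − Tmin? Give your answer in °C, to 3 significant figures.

15.1 °C

√ΔT = ET₀ / [0.0023 × Ra × (Tmean+17.8)] = 6.76 / (0.0023 × 16.18 × 46.75) = 3.8856
ΔT = 3.8856² = 15.098 °C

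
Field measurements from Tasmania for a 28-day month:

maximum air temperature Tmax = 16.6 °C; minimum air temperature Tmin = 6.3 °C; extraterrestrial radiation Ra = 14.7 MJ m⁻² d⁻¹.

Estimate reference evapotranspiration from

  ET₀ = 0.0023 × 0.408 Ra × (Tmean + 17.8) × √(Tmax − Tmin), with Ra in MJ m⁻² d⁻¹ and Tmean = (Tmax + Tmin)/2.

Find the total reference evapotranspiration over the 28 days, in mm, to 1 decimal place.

36.3 mm

Tmean = (16.6 + 6.3)/2 = 11.45 °C
0.408 Ra = 0.408 × 14.7 = 5.9976 mm/d equivalent
ET₀ = 0.0023 × 5.9976 × (11.45 + 17.8) × √10.3 = 0.0023 × 5.9976 × 29.25 × 3.2094 = 1.2950 mm/d
Over 28 days: 1.2950 × 28 = 36.260 mm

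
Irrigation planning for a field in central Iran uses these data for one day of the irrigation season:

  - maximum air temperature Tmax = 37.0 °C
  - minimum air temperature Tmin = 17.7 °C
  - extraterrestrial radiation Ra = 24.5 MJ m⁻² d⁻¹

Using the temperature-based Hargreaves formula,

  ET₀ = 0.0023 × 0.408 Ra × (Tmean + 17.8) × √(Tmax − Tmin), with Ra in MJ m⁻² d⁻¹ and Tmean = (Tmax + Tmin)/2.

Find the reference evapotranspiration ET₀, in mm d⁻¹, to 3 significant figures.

Tmean = (37.0 + 17.7)/2 = 27.35 °C
0.408 Ra = 0.408 × 24.5 = 9.9960 mm/d equivalent
ET₀ = 0.0023 × 9.9960 × (27.35 + 17.8) × √19.3 = 0.0023 × 9.9960 × 45.15 × 4.3932 = 4.5603 mm/d

4.56 mm d⁻¹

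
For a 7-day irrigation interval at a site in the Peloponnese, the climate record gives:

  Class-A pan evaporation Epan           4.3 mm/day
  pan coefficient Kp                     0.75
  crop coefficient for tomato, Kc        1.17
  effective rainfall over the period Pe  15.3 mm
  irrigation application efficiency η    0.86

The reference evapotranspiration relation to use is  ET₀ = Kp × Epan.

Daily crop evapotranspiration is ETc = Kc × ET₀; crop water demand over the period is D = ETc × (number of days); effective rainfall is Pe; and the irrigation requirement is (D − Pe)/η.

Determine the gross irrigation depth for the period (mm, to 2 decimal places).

ET₀ = 0.75 × 4.3 = 3.2250 mm/d
ETc = Kc × ET₀ = 1.17 × 3.2250 = 3.7733 mm/d
Crop demand D = ETc × 7 d = 3.7733 × 7 = 26.413 mm
D − Pe = 26.413 − 15.3 = 11.113 mm
Gross irrigation = 11.113 / 0.86 = 12.922 mm

12.92 mm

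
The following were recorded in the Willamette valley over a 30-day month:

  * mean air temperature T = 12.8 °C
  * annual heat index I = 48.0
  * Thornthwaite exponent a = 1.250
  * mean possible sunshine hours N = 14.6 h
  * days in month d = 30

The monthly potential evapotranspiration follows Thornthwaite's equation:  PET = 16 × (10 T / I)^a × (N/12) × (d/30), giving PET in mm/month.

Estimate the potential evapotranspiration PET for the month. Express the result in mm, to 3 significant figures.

10T/I = 10 × 12.8 / 48.0 = 2.6667
(10T/I)^a = 2.6667^1.250 = 3.4077
Uncorrected PET = 16 × 3.4077 = 54.523 mm
Correction = (N/12)(d/30) = (14.6/12)(30/30) = 1.2167
PET = 54.523 × 1.2167 = 66.338 mm/month

66.3 mm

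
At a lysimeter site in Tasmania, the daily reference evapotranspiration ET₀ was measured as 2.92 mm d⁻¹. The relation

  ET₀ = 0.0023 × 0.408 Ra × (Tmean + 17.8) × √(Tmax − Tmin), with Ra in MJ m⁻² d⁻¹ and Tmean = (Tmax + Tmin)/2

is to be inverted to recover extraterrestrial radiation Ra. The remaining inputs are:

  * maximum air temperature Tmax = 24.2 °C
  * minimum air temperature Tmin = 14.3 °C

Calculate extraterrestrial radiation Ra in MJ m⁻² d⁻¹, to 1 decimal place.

Tmean = (24.2+14.3)/2 = 19.25 °C; ΔT = 9.9
Ra = ET₀ / [0.0023 × 0.408 × (Tmean+17.8) × √ΔT]
   = 2.92 / (0.0023 × 0.408 × 37.05 × 3.1464) = 26.693 MJ m⁻² d⁻¹

26.7 MJ m⁻² d⁻¹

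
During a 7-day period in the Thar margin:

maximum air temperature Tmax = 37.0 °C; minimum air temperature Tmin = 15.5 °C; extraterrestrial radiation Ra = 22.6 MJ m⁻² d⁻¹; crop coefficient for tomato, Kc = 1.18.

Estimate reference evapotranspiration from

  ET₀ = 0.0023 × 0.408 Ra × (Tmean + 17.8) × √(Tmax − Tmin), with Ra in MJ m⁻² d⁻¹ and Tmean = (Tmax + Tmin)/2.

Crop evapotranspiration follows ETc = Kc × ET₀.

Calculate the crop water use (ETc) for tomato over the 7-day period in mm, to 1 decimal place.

Tmean = (37.0 + 15.5)/2 = 26.25 °C
0.408 Ra = 0.408 × 22.6 = 9.2208 mm/d equivalent
ET₀ = 0.0023 × 9.2208 × (26.25 + 17.8) × √21.5 = 0.0023 × 9.2208 × 44.05 × 4.6368 = 4.3317 mm/d
ETc = Kc × ET₀ = 1.18 × 4.3317 = 5.1114 mm/d
Over 7 days: 5.1114 × 7 = 35.780 mm

35.8 mm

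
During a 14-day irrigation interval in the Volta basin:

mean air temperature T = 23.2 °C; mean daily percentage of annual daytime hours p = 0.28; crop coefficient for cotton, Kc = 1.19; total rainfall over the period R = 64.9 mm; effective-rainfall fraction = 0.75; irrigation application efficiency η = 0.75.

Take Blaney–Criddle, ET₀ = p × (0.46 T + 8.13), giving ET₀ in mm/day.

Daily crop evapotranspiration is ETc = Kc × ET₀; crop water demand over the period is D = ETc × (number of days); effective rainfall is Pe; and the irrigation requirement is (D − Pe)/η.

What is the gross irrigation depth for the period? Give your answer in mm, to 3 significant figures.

52.0 mm

ET₀ = 0.28 × (0.46 × 23.2 + 8.13) = 0.28 × 18.802 = 5.2646 mm/d
ETc = Kc × ET₀ = 1.19 × 5.2646 = 6.2649 mm/d
Crop demand D = ETc × 14 d = 6.2649 × 14 = 87.709 mm
Pe = 0.75 × 64.9 = 48.675 mm
D − Pe = 87.709 − 48.675 = 39.034 mm
Gross irrigation = 39.034 / 0.75 = 52.045 mm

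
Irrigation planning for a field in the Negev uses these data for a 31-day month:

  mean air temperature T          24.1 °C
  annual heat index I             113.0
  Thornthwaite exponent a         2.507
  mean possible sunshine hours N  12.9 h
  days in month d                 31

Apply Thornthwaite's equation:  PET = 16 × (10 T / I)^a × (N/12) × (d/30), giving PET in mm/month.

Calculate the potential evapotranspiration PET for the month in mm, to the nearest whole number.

119 mm

10T/I = 10 × 24.1 / 113.0 = 2.1327
(10T/I)^a = 2.1327^2.507 = 6.6777
Uncorrected PET = 16 × 6.6777 = 106.843 mm
Correction = (N/12)(d/30) = (12.9/12)(31/30) = 1.1108
PET = 106.843 × 1.1108 = 118.681 mm/month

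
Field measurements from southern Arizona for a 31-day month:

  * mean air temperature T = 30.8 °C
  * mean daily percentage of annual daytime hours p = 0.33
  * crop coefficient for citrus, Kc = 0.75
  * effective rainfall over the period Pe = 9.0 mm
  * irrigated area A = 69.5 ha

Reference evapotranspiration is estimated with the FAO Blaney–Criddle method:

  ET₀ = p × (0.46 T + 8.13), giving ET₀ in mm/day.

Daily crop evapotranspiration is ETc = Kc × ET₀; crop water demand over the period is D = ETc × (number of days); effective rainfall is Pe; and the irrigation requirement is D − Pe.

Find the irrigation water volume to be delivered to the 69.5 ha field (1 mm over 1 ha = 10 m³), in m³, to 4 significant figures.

112600 m³

ET₀ = 0.33 × (0.46 × 30.8 + 8.13) = 0.33 × 22.298 = 7.3583 mm/d
ETc = Kc × ET₀ = 0.75 × 7.3583 = 5.5187 mm/d
Crop demand D = ETc × 31 d = 5.5187 × 31 = 171.080 mm
D − Pe = 171.080 − 9.0 = 162.080 mm
Volume = 162.080 mm × 69.5 ha × 10 = 112645.6 m³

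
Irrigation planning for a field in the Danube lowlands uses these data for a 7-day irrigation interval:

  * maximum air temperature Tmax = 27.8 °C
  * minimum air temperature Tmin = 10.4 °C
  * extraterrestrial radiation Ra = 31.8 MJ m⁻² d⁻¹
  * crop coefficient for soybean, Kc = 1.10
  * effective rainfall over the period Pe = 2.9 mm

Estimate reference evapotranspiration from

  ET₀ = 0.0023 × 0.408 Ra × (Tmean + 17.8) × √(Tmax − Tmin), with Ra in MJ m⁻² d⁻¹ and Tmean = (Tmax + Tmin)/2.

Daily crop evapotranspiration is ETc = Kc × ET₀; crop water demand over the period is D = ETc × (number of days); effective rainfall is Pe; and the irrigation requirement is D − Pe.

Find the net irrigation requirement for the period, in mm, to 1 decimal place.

Tmean = (27.8 + 10.4)/2 = 19.10 °C
0.408 Ra = 0.408 × 31.8 = 12.9744 mm/d equivalent
ET₀ = 0.0023 × 12.9744 × (19.10 + 17.8) × √17.4 = 0.0023 × 12.9744 × 36.90 × 4.1713 = 4.5932 mm/d
ETc = Kc × ET₀ = 1.10 × 4.5932 = 5.0525 mm/d
Crop demand D = ETc × 7 d = 5.0525 × 7 = 35.368 mm
D − Pe = 35.368 − 2.9 = 32.468 mm

32.5 mm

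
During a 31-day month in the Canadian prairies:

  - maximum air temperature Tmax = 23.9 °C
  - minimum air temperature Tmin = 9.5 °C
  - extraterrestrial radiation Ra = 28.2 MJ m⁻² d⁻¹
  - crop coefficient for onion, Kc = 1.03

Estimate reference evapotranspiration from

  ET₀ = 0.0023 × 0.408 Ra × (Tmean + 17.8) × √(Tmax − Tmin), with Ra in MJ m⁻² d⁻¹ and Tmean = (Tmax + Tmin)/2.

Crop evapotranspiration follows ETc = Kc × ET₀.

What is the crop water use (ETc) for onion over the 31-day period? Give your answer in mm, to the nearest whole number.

111 mm

Tmean = (23.9 + 9.5)/2 = 16.70 °C
0.408 Ra = 0.408 × 28.2 = 11.5056 mm/d equivalent
ET₀ = 0.0023 × 11.5056 × (16.70 + 17.8) × √14.4 = 0.0023 × 11.5056 × 34.50 × 3.7947 = 3.4644 mm/d
ETc = Kc × ET₀ = 1.03 × 3.4644 = 3.5683 mm/d
Over 31 days: 3.5683 × 31 = 110.617 mm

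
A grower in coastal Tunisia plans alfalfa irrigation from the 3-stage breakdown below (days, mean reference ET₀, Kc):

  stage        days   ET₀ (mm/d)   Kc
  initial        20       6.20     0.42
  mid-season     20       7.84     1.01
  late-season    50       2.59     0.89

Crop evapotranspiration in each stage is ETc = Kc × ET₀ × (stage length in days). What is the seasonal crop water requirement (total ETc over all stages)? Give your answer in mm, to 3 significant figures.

initial: 0.42 × 6.20 × 20 = 52.08 mm
mid-season: 1.01 × 7.84 × 20 = 158.37 mm
late-season: 0.89 × 2.59 × 50 = 115.26 mm
Seasonal total = 325.71 mm

326 mm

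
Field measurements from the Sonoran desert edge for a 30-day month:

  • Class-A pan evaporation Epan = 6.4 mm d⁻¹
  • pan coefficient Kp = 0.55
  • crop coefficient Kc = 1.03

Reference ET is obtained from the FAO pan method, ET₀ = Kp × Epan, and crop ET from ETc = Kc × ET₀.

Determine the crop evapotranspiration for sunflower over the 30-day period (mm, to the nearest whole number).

ET₀ = 0.55 × 6.4 = 3.5200 mm/d
ETc = Kc × ET₀ = 1.03 × 3.5200 = 3.6256 mm/d
Over 30 days: 3.6256 × 30 = 108.768 mm

109 mm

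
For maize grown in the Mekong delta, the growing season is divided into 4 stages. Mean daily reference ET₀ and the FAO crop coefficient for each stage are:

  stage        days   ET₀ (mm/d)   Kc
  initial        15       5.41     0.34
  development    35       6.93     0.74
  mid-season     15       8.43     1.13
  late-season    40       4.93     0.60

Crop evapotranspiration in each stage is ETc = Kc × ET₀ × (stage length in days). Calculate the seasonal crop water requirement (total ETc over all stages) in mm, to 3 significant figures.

initial: 0.34 × 5.41 × 15 = 27.59 mm
development: 0.74 × 6.93 × 35 = 179.49 mm
mid-season: 1.13 × 8.43 × 15 = 142.89 mm
late-season: 0.60 × 4.93 × 40 = 118.32 mm
Seasonal total = 468.29 mm

468 mm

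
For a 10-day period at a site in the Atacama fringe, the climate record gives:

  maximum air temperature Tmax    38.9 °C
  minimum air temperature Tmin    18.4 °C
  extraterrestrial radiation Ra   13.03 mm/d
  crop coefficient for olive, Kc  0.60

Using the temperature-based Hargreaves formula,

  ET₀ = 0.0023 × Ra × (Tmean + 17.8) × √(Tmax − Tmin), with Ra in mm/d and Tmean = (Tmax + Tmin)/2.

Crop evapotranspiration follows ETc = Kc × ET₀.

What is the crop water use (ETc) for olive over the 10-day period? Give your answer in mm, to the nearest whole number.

38 mm

Tmean = (38.9 + 18.4)/2 = 28.65 °C
ET₀ = 0.0023 × 13.03 × (28.65 + 17.8) × √20.5 = 0.0023 × 13.03 × 46.45 × 4.5277 = 6.3028 mm/d
ETc = Kc × ET₀ = 0.60 × 6.3028 = 3.7817 mm/d
Over 10 days: 3.7817 × 10 = 37.817 mm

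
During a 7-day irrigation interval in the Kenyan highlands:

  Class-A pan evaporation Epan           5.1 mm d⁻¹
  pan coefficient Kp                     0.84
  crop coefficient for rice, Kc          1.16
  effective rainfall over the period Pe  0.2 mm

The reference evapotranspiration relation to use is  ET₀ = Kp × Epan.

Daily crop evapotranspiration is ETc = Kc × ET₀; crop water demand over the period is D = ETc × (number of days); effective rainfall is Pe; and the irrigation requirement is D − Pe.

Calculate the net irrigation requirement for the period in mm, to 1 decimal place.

ET₀ = 0.84 × 5.1 = 4.2840 mm/d
ETc = Kc × ET₀ = 1.16 × 4.2840 = 4.9694 mm/d
Crop demand D = ETc × 7 d = 4.9694 × 7 = 34.786 mm
D − Pe = 34.786 − 0.2 = 34.586 mm

34.6 mm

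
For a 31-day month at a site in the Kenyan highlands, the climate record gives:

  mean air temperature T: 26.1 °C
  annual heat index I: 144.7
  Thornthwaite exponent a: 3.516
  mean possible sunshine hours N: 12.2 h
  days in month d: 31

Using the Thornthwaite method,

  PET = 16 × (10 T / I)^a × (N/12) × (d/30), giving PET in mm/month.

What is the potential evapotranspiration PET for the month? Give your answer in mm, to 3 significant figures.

10T/I = 10 × 26.1 / 144.7 = 1.8037
(10T/I)^a = 1.8037^3.516 = 7.9556
Uncorrected PET = 16 × 7.9556 = 127.290 mm
Correction = (N/12)(d/30) = (12.2/12)(31/30) = 1.0506
PET = 127.290 × 1.0506 = 133.731 mm/month

134 mm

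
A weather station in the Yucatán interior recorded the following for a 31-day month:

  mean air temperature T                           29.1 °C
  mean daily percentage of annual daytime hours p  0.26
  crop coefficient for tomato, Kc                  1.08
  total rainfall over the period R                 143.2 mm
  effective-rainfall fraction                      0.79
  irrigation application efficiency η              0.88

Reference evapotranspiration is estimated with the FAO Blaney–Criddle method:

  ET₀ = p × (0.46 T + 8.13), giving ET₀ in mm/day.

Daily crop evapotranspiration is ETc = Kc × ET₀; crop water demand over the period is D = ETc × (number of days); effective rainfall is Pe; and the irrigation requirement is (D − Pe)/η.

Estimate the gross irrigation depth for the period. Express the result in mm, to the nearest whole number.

ET₀ = 0.26 × (0.46 × 29.1 + 8.13) = 0.26 × 21.516 = 5.5942 mm/d
ETc = Kc × ET₀ = 1.08 × 5.5942 = 6.0417 mm/d
Crop demand D = ETc × 31 d = 6.0417 × 31 = 187.293 mm
Pe = 0.79 × 143.2 = 113.128 mm
D − Pe = 187.293 − 113.128 = 74.165 mm
Gross irrigation = 74.165 / 0.88 = 84.278 mm

84 mm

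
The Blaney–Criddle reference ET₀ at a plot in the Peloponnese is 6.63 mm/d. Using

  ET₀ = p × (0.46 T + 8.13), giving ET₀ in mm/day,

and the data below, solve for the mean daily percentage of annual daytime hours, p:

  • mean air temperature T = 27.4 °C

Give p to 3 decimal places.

0.320

p = ET₀ / (0.46 T + 8.13) = 6.63 / (0.46 × 27.4 + 8.13) = 6.63 / 20.734 = 0.3198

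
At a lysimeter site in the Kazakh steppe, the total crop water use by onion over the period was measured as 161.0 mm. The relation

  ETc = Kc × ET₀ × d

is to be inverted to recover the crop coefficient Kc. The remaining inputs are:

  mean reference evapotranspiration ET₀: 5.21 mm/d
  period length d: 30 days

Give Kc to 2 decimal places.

ETc = Kc × ET₀ × d  ⇒  Kc = ETc / (ET₀ × d)
Kc = 161.0 / (5.21 × 30) = 161.0 / 156.30 = 1.0301

1.03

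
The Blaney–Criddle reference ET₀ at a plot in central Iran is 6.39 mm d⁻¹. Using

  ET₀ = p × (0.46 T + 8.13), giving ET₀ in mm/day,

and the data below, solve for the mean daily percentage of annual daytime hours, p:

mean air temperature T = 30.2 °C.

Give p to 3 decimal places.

p = ET₀ / (0.46 T + 8.13) = 6.39 / (0.46 × 30.2 + 8.13) = 6.39 / 22.022 = 0.2902

0.290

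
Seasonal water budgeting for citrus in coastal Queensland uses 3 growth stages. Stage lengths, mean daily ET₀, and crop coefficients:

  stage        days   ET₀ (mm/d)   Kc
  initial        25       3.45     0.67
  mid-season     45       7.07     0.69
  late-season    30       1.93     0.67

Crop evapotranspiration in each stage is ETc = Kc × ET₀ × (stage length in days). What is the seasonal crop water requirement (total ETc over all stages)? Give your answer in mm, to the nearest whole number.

initial: 0.67 × 3.45 × 25 = 57.79 mm
mid-season: 0.69 × 7.07 × 45 = 219.52 mm
late-season: 0.67 × 1.93 × 30 = 38.79 mm
Seasonal total = 316.10 mm

316 mm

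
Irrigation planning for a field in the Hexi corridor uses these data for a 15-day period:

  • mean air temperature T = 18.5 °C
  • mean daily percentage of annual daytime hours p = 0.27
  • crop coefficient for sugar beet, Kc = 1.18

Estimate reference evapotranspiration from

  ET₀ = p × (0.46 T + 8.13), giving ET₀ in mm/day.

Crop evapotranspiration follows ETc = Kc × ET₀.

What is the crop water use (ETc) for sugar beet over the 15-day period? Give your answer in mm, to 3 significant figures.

ET₀ = 0.27 × (0.46 × 18.5 + 8.13) = 0.27 × 16.640 = 4.4928 mm/d
ETc = Kc × ET₀ = 1.18 × 4.4928 = 5.3015 mm/d
Over 15 days: 5.3015 × 15 = 79.523 mm

79.5 mm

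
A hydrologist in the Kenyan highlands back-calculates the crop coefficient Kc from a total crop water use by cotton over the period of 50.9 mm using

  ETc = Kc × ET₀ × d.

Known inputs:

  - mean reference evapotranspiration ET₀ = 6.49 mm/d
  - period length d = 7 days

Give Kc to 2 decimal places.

1.12

ETc = Kc × ET₀ × d  ⇒  Kc = ETc / (ET₀ × d)
Kc = 50.9 / (6.49 × 7) = 50.9 / 45.43 = 1.1204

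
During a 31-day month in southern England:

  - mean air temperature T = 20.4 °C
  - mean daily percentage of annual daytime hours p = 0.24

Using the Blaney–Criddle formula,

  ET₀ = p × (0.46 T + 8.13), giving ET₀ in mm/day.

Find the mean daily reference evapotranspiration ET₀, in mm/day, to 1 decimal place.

ET₀ = 0.24 × (0.46 × 20.4 + 8.13) = 0.24 × 17.514 = 4.2034 mm/d

4.2 mm/day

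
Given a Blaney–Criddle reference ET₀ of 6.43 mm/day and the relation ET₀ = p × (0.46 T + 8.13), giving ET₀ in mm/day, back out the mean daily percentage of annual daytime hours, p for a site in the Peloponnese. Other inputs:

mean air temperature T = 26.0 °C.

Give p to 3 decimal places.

p = ET₀ / (0.46 T + 8.13) = 6.43 / (0.46 × 26.0 + 8.13) = 6.43 / 20.090 = 0.3201

0.320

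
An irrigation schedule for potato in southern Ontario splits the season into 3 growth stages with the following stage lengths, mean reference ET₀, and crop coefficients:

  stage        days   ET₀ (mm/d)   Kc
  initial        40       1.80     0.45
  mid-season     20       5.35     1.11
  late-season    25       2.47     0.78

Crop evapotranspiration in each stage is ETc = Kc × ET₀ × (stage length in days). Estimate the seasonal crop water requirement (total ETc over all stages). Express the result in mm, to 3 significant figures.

199 mm

initial: 0.45 × 1.80 × 40 = 32.40 mm
mid-season: 1.11 × 5.35 × 20 = 118.77 mm
late-season: 0.78 × 2.47 × 25 = 48.17 mm
Seasonal total = 199.34 mm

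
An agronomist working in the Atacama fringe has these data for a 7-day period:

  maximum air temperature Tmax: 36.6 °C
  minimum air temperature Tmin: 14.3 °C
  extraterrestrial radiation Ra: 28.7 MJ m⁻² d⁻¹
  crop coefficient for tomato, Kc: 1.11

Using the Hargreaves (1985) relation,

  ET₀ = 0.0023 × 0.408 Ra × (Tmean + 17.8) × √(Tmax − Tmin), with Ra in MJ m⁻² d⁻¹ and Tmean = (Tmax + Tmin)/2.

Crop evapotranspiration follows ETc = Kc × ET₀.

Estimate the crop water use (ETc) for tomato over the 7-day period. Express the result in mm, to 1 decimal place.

42.7 mm

Tmean = (36.6 + 14.3)/2 = 25.45 °C
0.408 Ra = 0.408 × 28.7 = 11.7096 mm/d equivalent
ET₀ = 0.0023 × 11.7096 × (25.45 + 17.8) × √22.3 = 0.0023 × 11.7096 × 43.25 × 4.7223 = 5.5006 mm/d
ETc = Kc × ET₀ = 1.11 × 5.5006 = 6.1057 mm/d
Over 7 days: 6.1057 × 7 = 42.740 mm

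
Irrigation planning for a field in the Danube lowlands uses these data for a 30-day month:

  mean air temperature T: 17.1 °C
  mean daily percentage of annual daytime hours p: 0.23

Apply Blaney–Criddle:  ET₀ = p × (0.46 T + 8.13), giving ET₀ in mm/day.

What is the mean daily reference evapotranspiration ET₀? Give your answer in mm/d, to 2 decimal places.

ET₀ = 0.23 × (0.46 × 17.1 + 8.13) = 0.23 × 15.996 = 3.6791 mm/d

3.68 mm/d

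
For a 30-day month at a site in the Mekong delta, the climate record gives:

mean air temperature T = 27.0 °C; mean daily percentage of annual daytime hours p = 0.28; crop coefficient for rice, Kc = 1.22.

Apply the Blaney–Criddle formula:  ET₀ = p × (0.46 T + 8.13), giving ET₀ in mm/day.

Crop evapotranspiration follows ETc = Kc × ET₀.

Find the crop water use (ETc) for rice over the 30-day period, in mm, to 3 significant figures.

ET₀ = 0.28 × (0.46 × 27.0 + 8.13) = 0.28 × 20.550 = 5.7540 mm/d
ETc = Kc × ET₀ = 1.22 × 5.7540 = 7.0199 mm/d
Over 30 days: 7.0199 × 30 = 210.597 mm

211 mm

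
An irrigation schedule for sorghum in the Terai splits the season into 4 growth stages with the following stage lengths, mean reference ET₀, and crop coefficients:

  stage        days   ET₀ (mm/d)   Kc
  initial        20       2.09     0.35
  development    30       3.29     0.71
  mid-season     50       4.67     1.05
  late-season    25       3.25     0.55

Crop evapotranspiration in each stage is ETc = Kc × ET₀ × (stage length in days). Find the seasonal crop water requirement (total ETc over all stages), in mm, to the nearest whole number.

initial: 0.35 × 2.09 × 20 = 14.63 mm
development: 0.71 × 3.29 × 30 = 70.08 mm
mid-season: 1.05 × 4.67 × 50 = 245.18 mm
late-season: 0.55 × 3.25 × 25 = 44.69 mm
Seasonal total = 374.58 mm

375 mm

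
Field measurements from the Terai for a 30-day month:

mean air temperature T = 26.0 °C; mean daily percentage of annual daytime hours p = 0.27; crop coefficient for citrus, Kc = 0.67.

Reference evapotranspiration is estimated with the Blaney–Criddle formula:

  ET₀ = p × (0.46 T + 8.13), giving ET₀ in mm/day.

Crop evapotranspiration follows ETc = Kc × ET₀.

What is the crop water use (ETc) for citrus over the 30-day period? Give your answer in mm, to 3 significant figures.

ET₀ = 0.27 × (0.46 × 26.0 + 8.13) = 0.27 × 20.090 = 5.4243 mm/d
ETc = Kc × ET₀ = 0.67 × 5.4243 = 3.6343 mm/d
Over 30 days: 3.6343 × 30 = 109.029 mm

109 mm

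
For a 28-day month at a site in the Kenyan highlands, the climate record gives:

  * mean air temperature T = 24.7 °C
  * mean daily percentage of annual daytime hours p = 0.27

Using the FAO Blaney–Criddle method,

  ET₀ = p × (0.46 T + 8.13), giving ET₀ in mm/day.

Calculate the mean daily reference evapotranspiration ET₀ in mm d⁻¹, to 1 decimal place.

5.3 mm d⁻¹

ET₀ = 0.27 × (0.46 × 24.7 + 8.13) = 0.27 × 19.492 = 5.2628 mm/d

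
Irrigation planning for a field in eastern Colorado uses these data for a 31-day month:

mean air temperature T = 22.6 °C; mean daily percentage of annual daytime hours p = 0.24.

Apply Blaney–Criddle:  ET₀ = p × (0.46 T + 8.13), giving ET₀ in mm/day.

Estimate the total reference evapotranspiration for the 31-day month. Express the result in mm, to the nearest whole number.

138 mm

ET₀ = 0.24 × (0.46 × 22.6 + 8.13) = 0.24 × 18.526 = 4.4462 mm/d
Monthly total = 4.4462 × 31 = 137.832 mm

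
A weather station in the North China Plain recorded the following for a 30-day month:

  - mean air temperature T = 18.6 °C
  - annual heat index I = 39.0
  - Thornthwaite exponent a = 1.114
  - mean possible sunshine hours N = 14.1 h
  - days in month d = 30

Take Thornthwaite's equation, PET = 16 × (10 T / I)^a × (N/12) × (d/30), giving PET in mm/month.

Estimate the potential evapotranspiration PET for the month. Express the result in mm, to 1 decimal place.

107.1 mm

10T/I = 10 × 18.6 / 39.0 = 4.7692
(10T/I)^a = 4.7692^1.114 = 5.6989
Uncorrected PET = 16 × 5.6989 = 91.182 mm
Correction = (N/12)(d/30) = (14.1/12)(30/30) = 1.1750
PET = 91.182 × 1.1750 = 107.139 mm/month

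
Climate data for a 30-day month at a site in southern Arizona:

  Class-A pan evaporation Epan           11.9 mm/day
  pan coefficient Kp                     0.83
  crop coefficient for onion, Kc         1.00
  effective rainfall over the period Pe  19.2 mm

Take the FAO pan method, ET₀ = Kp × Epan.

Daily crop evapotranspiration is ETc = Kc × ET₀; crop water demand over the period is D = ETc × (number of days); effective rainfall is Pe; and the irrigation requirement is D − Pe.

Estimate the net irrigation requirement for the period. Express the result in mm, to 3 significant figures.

277 mm

ET₀ = 0.83 × 11.9 = 9.8770 mm/d
ETc = Kc × ET₀ = 1.00 × 9.8770 = 9.8770 mm/d
Crop demand D = ETc × 30 d = 9.8770 × 30 = 296.310 mm
D − Pe = 296.310 − 19.2 = 277.110 mm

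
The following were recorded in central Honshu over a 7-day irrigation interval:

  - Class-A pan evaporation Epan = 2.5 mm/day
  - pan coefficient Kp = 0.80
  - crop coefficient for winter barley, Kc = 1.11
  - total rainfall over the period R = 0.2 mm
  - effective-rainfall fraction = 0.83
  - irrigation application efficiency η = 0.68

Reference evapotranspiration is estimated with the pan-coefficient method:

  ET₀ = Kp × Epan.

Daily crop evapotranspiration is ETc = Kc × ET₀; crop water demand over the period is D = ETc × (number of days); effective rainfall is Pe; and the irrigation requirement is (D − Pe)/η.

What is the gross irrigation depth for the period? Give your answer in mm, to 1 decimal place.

22.6 mm

ET₀ = 0.80 × 2.5 = 2.0000 mm/d
ETc = Kc × ET₀ = 1.11 × 2.0000 = 2.2200 mm/d
Crop demand D = ETc × 7 d = 2.2200 × 7 = 15.540 mm
Pe = 0.83 × 0.2 = 0.166 mm
D − Pe = 15.540 − 0.166 = 15.374 mm
Gross irrigation = 15.374 / 0.68 = 22.609 mm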